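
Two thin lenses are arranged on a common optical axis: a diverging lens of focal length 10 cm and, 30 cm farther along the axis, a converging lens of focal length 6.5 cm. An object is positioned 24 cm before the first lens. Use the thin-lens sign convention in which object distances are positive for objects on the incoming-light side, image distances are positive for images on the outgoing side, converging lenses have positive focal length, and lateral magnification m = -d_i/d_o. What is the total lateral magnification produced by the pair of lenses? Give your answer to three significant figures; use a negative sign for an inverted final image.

Lens 1: 1/d_i1 = 1/f_1 - 1/d_o1 = 1/(-10) - 1/24 = -0.14167 cm^-1, so d_i1 = -7.059 cm.
m_1 = -(-7.059)/24 = 0.2941.
The intermediate image is virtual, 7.059 cm to the left of lens 1, so d_o2 = L - d_i1 = 30 - (-7.059) = 37.059 cm.
Lens 2: 1/d_i2 = 1/f_2 - 1/d_o2 = 1/6.5 - 1/(37.059) = 0.12686 cm^-1, so d_i2 = 7.883 cm.
m_2 = -(7.883)/(37.059) = -0.2127.
Total m = m_1 x m_2 = (0.2941)(-0.2127) = -0.0626.

-0.0626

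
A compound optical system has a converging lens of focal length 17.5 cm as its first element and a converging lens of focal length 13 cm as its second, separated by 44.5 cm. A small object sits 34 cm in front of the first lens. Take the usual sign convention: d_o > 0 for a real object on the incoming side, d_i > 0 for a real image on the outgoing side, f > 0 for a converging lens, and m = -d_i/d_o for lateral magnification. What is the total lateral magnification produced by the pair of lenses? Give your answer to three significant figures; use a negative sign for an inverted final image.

-3.02

Applying the thin-lens equation to the first lens, 1/17.5 = 1/34 + 1/d_i1, which gives d_i1 = 36.061 cm.
Its lateral magnification is m_1 = -d_i1/d_o1 = -(36.061)/34 = -1.0606.
The intermediate image is 36.061 cm to the right of lens 1, so d_o2 = L - d_i1 = 44.5 - 36.061 = 8.439 cm.
Applying the thin-lens equation again with f_2 = 13 cm and d_o2 = 8.439 cm gives d_i2 = -24.056 cm.
m_2 = -(-24.056)/(8.439) = 2.8505.
Overall magnification: m = m_1 m_2 = -3.0233.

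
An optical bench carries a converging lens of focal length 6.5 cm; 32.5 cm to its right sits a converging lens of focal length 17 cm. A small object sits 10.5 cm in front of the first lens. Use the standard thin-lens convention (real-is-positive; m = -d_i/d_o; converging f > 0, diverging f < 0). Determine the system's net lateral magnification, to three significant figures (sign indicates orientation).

First lens: d_i1 = 1/(1/6.5 - 1/10.5) = 17.062 cm.
m_1 = -(17.062)/10.5 = -1.6250.
That image sits 15.438 cm in front of the second lens, so d_o2 = 15.438 cm.
Second lens: d_i2 = 1/(1/17 - 1/(15.438)) = -167.960 cm.
m_2 = -(-167.960)/(15.438) = 10.8800.
Overall magnification: m = m_1 m_2 = -17.6800.

-17.7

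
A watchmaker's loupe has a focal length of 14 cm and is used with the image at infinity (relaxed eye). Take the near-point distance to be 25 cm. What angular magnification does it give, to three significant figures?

M = D/f = 25/14 = 1.786.

1.79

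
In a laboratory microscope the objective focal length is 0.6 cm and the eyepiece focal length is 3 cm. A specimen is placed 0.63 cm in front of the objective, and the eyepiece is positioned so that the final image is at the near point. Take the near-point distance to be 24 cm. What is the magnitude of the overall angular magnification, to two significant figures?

Objective: 1/d_i = 1/f_obj - 1/d_o = 1/0.6 - 1/0.63 = 0.07937 cm^-1, so d_i = 12.600 cm.
m_obj = -d_i/d_o = -12.600/0.63 = -20.000.
Eyepiece angular magnification (image at near point): M_eye = 1 + D/f_e = 1 + 24/3 = 9.000.
Overall M = m_obj x M_eye = (-20.000)(9.000) = -180.00.
|M| = 180.00.

180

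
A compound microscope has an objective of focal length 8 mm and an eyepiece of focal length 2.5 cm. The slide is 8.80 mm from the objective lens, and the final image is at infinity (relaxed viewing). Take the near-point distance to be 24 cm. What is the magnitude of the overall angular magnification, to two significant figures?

96

Convert to cm: f_obj = 8 mm = 0.8 cm; d_o = 8.80 mm = 0.88 cm.
Objective: 1/d_i = 1/f_obj - 1/d_o = 1/0.8 - 1/0.88 = 0.11364 cm^-1, so d_i = 8.800 cm.
m_obj = -d_i/d_o = -8.800/0.88 = -10.000.
Eyepiece angular magnification (image at infinity): M_eye = D/f_e = 24/2.5 = 9.600.
Overall M = m_obj x M_eye = (-10.000)(9.600) = -96.00.
|M| = 96.00.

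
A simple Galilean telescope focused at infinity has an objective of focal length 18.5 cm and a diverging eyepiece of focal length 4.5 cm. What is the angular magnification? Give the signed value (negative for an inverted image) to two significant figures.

M = -f_obj/f_eye = -18.5/(-4.5) = 4.111.

4.1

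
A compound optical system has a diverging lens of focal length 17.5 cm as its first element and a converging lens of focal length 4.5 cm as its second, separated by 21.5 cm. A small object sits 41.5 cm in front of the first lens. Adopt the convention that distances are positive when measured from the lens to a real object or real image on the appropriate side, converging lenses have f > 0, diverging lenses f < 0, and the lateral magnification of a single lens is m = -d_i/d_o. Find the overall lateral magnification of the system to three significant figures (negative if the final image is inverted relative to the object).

-0.0455

Applying the thin-lens equation to the first lens, 1/(-17.5) = 1/41.5 + 1/d_i1, which gives d_i1 = -12.309 cm.
Its lateral magnification is m_1 = -d_i1/d_o1 = -(-12.309)/41.5 = 0.2966.
With d_i1 < 0 the first image is virtual and lies on the object side; the object distance for lens 2 is d_o2 = 21.5 - (-12.309) = 33.809 cm.
Applying the thin-lens equation again with f_2 = 4.5 cm and d_o2 = 33.809 cm gives d_i2 = 5.191 cm.
m_2 = -(5.191)/(33.809) = -0.1535.
Overall magnification: m = m_1 m_2 = -0.0455.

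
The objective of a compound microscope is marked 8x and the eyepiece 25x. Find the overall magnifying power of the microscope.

200

The overall magnification of a compound microscope is the product of the objective and eyepiece magnifications:
M = M_obj x M_eye = 8 x 25 = 200.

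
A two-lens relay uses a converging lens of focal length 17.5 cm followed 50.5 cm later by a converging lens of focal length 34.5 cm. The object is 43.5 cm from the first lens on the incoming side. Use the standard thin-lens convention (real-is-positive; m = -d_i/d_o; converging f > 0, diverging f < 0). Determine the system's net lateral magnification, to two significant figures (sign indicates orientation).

-1.7

Applying the thin-lens equation to the first lens, 1/17.5 = 1/43.5 + 1/d_i1, which gives d_i1 = 29.279 cm.
Its lateral magnification is m_1 = -d_i1/d_o1 = -(29.279)/43.5 = -0.6731.
Object distance for lens 2: d_o2 = 50.5 - 29.279 = 21.221 cm.
Applying the thin-lens equation again with f_2 = 34.5 cm and d_o2 = 21.221 cm gives d_i2 = -55.135 cm.
m_2 = -(-55.135)/(21.221) = 2.5981.
Total m = m_1 x m_2 = (-0.6731)(2.5981) = -1.7487.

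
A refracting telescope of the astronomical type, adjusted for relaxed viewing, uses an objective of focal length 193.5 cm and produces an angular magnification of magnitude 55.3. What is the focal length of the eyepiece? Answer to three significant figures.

|M| = f_obj/f_eye, so f_eye = f_obj/|M| = 193.5/55.3 = 3.499 cm.

3.50 cm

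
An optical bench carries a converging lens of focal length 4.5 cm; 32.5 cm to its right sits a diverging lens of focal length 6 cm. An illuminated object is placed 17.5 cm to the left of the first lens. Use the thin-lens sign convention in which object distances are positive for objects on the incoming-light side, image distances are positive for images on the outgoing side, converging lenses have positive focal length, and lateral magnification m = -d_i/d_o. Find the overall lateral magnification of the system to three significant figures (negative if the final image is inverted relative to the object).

-0.0640

Applying the thin-lens equation to the first lens, 1/4.5 = 1/17.5 + 1/d_i1, which gives d_i1 = 6.058 cm.
Its lateral magnification is m_1 = -d_i1/d_o1 = -(6.058)/17.5 = -0.3462.
The intermediate image is 6.058 cm to the right of lens 1, so d_o2 = L - d_i1 = 32.5 - 6.058 = 26.442 cm.
Applying the thin-lens equation again with f_2 = -6 cm and d_o2 = 26.442 cm gives d_i2 = -4.890 cm.
m_2 = -(-4.890)/(26.442) = 0.1849.
The system's lateral magnification is m_1 m_2 = (-0.3462)(0.1849) = -0.0640.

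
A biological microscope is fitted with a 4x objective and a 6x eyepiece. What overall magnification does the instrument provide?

The overall magnification of a compound microscope is the product of the objective and eyepiece magnifications:
M = M_obj x M_eye = 4 x 6 = 24.

24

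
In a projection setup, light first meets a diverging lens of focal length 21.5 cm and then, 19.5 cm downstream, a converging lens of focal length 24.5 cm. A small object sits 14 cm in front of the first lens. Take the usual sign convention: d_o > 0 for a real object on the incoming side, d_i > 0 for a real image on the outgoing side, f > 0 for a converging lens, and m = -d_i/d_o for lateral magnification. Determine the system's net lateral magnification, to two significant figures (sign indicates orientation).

Applying the thin-lens equation to the first lens, 1/(-21.5) = 1/14 + 1/d_i1, which gives d_i1 = -8.479 cm.
Its lateral magnification is m_1 = -d_i1/d_o1 = -(-8.479)/14 = 0.6056.
With d_i1 < 0 the first image is virtual and lies on the object side; the object distance for lens 2 is d_o2 = 19.5 - (-8.479) = 27.979 cm.
Applying the thin-lens equation again with f_2 = 24.5 cm and d_o2 = 27.979 cm gives d_i2 = 197.041 cm.
m_2 = -(197.041)/(27.979) = -7.0425.
The system's lateral magnification is m_1 m_2 = (0.6056)(-7.0425) = -4.2652.

-4.3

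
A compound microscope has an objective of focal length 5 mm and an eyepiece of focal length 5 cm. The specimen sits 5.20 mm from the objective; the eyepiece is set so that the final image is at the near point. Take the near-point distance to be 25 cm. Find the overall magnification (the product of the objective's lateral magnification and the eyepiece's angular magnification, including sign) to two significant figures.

Convert to cm: f_obj = 5 mm = 0.5 cm; d_o = 5.20 mm = 0.52 cm.
Objective: 1/d_i = 1/f_obj - 1/d_o = 1/0.5 - 1/0.52 = 0.07692 cm^-1, so d_i = 13.000 cm.
m_obj = -d_i/d_o = -13.000/0.52 = -25.000.
Eyepiece angular magnification (image at near point): M_eye = 1 + D/f_e = 1 + 25/5 = 6.000.
Overall M = m_obj x M_eye = (-25.000)(6.000) = -150.00.

-150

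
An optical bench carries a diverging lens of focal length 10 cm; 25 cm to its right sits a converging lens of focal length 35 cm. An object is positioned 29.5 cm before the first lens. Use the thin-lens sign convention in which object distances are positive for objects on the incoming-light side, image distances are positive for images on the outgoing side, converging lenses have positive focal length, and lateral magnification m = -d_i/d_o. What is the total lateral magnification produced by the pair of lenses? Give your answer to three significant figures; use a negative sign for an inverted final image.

Lens 1: 1/d_i1 = 1/f_1 - 1/d_o1 = 1/(-10) - 1/29.5 = -0.13390 cm^-1, so d_i1 = -7.468 cm.
m_1 = -(-7.468)/29.5 = 0.2532.
The intermediate image is virtual, 7.468 cm to the left of lens 1, so d_o2 = L - d_i1 = 25 - (-7.468) = 32.468 cm.
Lens 2: 1/d_i2 = 1/f_2 - 1/d_o2 = 1/35 - 1/(32.468) = -0.00223 cm^-1, so d_i2 = -448.875 cm.
m_2 = -(-448.875)/(32.468) = 13.8250.
Total m = m_1 x m_2 = (0.2532)(13.8250) = 3.5000.

3.50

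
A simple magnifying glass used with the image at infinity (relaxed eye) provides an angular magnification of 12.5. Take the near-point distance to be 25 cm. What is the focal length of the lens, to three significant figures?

For the image at infinity, M = D/f.
f = D/M = 25/12.5 = 2.000 cm.

2.00 cm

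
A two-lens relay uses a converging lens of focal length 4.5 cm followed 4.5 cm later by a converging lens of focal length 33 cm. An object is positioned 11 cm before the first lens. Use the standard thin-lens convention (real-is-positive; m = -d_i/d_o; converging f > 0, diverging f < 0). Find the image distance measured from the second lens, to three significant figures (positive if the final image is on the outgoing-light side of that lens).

2.85 cm

Lens 1: 1/d_i1 = 1/f_1 - 1/d_o1 = 1/4.5 - 1/11 = 0.13131 cm^-1, so d_i1 = 7.615 cm.
This image would form 7.615 cm past lens 1, i.e. 3.115 cm beyond lens 2, so it is a virtual object for lens 2: d_o2 = 4.5 - 7.615 = -3.115 cm.
Lens 2: 1/d_i2 = 1/f_2 - 1/d_o2 = 1/33 - 1/(-3.115) = 0.35129 cm^-1, so d_i2 = 2.847 cm.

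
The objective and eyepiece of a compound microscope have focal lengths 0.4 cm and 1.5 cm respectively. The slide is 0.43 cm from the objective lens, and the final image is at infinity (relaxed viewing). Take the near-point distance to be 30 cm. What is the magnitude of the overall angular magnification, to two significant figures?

270

Objective: 1/d_i = 1/f_obj - 1/d_o = 1/0.4 - 1/0.43 = 0.17442 cm^-1, so d_i = 5.733 cm.
m_obj = -d_i/d_o = -5.733/0.43 = -13.333.
Eyepiece angular magnification (image at infinity): M_eye = D/f_e = 30/1.5 = 20.000.
Overall M = m_obj x M_eye = (-13.333)(20.000) = -266.67.
|M| = 266.67.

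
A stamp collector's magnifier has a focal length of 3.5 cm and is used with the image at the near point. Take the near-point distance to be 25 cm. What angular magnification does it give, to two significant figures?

8.1

M = 1 + D/f = 1 + 25/3.5 = 8.143.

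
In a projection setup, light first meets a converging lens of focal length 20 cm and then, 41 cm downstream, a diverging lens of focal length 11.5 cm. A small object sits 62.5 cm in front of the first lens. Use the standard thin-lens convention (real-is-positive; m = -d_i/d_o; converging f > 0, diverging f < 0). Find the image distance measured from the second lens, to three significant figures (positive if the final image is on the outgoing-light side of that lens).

-5.77 cm

Lens 1: 1/d_i1 = 1/f_1 - 1/d_o1 = 1/20 - 1/62.5 = 0.03400 cm^-1, so d_i1 = 29.412 cm.
That image sits 11.588 cm in front of the second lens, so d_o2 = 11.588 cm.
Lens 2: 1/d_i2 = 1/f_2 - 1/d_o2 = 1/(-11.5) - 1/(11.588) = -0.17325 cm^-1, so d_i2 = -5.772 cm.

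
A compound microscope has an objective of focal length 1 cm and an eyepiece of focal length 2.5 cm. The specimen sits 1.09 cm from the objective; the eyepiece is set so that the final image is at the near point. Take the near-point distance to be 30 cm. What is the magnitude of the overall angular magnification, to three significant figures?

Objective: 1/d_i = 1/f_obj - 1/d_o = 1/1 - 1/1.09 = 0.08257 cm^-1, so d_i = 12.111 cm.
m_obj = -d_i/d_o = -12.111/1.09 = -11.111.
Eyepiece angular magnification (image at near point): M_eye = 1 + D/f_e = 1 + 30/2.5 = 13.000.
Overall M = m_obj x M_eye = (-11.111)(13.000) = -144.44.
|M| = 144.44.

144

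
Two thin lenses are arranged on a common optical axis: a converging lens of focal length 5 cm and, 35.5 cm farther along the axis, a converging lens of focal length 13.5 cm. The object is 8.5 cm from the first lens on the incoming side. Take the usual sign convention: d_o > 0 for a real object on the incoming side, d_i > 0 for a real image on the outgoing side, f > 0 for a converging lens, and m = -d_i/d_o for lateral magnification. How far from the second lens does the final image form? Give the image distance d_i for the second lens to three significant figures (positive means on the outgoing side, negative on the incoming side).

First lens: d_i1 = 1/(1/5 - 1/8.5) = 12.143 cm.
That image sits 23.357 cm in front of the second lens, so d_o2 = 23.357 cm.
Second lens: d_i2 = 1/(1/13.5 - 1/(23.357)) = 31.989 cm.

32.0 cm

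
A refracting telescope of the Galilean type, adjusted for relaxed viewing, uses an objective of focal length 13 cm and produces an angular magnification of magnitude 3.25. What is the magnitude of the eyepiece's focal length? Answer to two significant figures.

4.0 cm

|M| = f_obj/|f_eye|, so |f_eye| = f_obj/|M| = 13/3.25 = 4.000 cm.
(The eyepiece is diverging, so its signed focal length is -4.000 cm.)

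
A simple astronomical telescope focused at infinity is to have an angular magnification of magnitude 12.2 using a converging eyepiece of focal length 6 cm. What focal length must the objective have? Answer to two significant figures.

|M| = f_obj/|f_eye|, so f_obj = |M| x |f_eye| = 12.2 x 6 = 73.200 cm.

73 cm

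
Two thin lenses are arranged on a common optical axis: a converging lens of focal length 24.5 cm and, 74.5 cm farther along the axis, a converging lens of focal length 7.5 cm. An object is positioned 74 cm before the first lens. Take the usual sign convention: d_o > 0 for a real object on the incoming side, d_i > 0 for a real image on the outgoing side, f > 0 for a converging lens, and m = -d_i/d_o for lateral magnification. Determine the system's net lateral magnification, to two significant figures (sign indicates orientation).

Lens 1: 1/d_i1 = 1/f_1 - 1/d_o1 = 1/24.5 - 1/74 = 0.02730 cm^-1, so d_i1 = 36.626 cm.
m_1 = -(36.626)/74 = -0.4949.
Object distance for lens 2: d_o2 = 74.5 - 36.626 = 37.874 cm.
Lens 2: 1/d_i2 = 1/f_2 - 1/d_o2 = 1/7.5 - 1/(37.874) = 0.10693 cm^-1, so d_i2 = 9.352 cm.
m_2 = -(9.352)/(37.874) = -0.2469.
The system's lateral magnification is m_1 m_2 = (-0.4949)(-0.2469) = 0.1222.

0.12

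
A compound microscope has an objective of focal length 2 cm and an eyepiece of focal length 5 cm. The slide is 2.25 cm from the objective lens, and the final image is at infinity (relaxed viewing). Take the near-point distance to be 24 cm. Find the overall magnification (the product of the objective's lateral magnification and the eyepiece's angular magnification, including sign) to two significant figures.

-38

Objective: 1/d_i = 1/f_obj - 1/d_o = 1/2 - 1/2.25 = 0.05556 cm^-1, so d_i = 18.000 cm.
m_obj = -d_i/d_o = -18.000/2.25 = -8.000.
Eyepiece angular magnification (image at infinity): M_eye = D/f_e = 24/5 = 4.800.
Overall M = m_obj x M_eye = (-8.000)(4.800) = -38.40.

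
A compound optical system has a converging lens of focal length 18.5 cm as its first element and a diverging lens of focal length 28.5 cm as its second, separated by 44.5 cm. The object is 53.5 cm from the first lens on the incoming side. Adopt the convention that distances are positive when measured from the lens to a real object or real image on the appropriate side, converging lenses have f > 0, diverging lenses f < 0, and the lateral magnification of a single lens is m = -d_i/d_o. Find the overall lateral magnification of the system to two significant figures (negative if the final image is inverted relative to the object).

First lens: d_i1 = 1/(1/18.5 - 1/53.5) = 28.279 cm.
m_1 = -(28.279)/53.5 = -0.5286.
Object distance for lens 2: d_o2 = 44.5 - 28.279 = 16.221 cm.
Second lens: d_i2 = 1/(1/(-28.5) - 1/(16.221)) = -10.338 cm.
m_2 = -(-10.338)/(16.221) = 0.6373.
The system's lateral magnification is m_1 m_2 = (-0.5286)(0.6373) = -0.3368.

-0.34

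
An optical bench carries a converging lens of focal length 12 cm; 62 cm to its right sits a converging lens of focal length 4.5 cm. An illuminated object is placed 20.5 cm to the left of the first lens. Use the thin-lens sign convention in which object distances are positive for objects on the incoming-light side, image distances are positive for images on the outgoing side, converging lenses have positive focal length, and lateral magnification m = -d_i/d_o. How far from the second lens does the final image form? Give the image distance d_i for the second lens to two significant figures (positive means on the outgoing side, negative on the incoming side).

Applying the thin-lens equation to the first lens, 1/12 = 1/20.5 + 1/d_i1, which gives d_i1 = 28.941 cm.
That image sits 33.059 cm in front of the second lens, so d_o2 = 33.059 cm.
Applying the thin-lens equation again with f_2 = 4.5 cm and d_o2 = 33.059 cm gives d_i2 = 5.209 cm.

5.2 cm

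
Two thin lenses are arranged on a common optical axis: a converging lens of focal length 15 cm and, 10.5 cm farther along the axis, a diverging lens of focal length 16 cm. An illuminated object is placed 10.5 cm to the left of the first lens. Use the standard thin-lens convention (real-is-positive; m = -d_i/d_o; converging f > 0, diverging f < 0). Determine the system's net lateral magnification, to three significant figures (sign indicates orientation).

Lens 1: 1/d_i1 = 1/f_1 - 1/d_o1 = 1/15 - 1/10.5 = -0.02857 cm^-1, so d_i1 = -35.000 cm.
m_1 = -(-35.000)/10.5 = 3.3333.
The intermediate image is virtual, 35.000 cm to the left of lens 1, so d_o2 = L - d_i1 = 10.5 - (-35.000) = 45.500 cm.
Lens 2: 1/d_i2 = 1/f_2 - 1/d_o2 = 1/(-16) - 1/(45.500) = -0.08448 cm^-1, so d_i2 = -11.837 cm.
m_2 = -(-11.837)/(45.500) = 0.2602.
Overall magnification: m = m_1 m_2 = 0.8672.

0.867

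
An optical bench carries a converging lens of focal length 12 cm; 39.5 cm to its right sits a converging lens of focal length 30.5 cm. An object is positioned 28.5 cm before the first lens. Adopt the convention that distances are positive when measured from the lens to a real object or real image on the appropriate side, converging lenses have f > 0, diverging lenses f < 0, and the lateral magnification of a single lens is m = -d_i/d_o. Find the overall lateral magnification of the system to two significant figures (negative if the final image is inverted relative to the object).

-1.9

First lens: d_i1 = 1/(1/12 - 1/28.5) = 20.727 cm.
m_1 = -(20.727)/28.5 = -0.7273.
Object distance for lens 2: d_o2 = 39.5 - 20.727 = 18.773 cm.
Second lens: d_i2 = 1/(1/30.5 - 1/(18.773)) = -48.824 cm.
m_2 = -(-48.824)/(18.773) = 2.6008.
The system's lateral magnification is m_1 m_2 = (-0.7273)(2.6008) = -1.8915.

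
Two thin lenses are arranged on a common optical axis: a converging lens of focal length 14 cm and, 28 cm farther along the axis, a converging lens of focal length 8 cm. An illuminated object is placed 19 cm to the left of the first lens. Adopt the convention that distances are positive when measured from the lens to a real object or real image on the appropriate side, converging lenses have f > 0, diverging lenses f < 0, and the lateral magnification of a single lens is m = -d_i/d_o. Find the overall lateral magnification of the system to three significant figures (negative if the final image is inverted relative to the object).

-0.675

Lens 1: 1/d_i1 = 1/f_1 - 1/d_o1 = 1/14 - 1/19 = 0.01880 cm^-1, so d_i1 = 53.200 cm.
m_1 = -(53.200)/19 = -2.8000.
This image would form 53.200 cm past lens 1, i.e. 25.200 cm beyond lens 2, so it is a virtual object for lens 2: d_o2 = 28 - 53.200 = -25.200 cm.
Lens 2: 1/d_i2 = 1/f_2 - 1/d_o2 = 1/8 - 1/(-25.200) = 0.16468 cm^-1, so d_i2 = 6.072 cm.
m_2 = -(6.072)/(-25.200) = 0.2410.
The system's lateral magnification is m_1 m_2 = (-2.8000)(0.2410) = -0.6747.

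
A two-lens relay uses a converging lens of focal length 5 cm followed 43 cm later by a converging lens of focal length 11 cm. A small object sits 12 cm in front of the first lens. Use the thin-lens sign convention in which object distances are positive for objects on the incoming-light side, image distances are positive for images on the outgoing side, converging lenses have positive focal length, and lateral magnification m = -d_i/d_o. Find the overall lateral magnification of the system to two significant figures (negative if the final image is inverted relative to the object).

0.34

Applying the thin-lens equation to the first lens, 1/5 = 1/12 + 1/d_i1, which gives d_i1 = 8.571 cm.
Its lateral magnification is m_1 = -d_i1/d_o1 = -(8.571)/12 = -0.7143.
That image sits 34.429 cm in front of the second lens, so d_o2 = 34.429 cm.
Applying the thin-lens equation again with f_2 = 11 cm and d_o2 = 34.429 cm gives d_i2 = 16.165 cm.
m_2 = -(16.165)/(34.429) = -0.4695.
Overall magnification: m = m_1 m_2 = 0.3354.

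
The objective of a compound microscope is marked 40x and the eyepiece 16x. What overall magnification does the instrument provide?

640

The overall magnification of a compound microscope is the product of the objective and eyepiece magnifications:
M = M_obj x M_eye = 40 x 16 = 640.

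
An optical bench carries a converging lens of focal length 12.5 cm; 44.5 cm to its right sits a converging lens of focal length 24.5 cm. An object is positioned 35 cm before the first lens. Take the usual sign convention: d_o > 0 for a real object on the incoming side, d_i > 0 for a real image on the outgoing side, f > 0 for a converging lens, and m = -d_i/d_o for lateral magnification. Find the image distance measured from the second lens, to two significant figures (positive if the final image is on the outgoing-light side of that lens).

Applying the thin-lens equation to the first lens, 1/12.5 = 1/35 + 1/d_i1, which gives d_i1 = 19.444 cm.
Object distance for lens 2: d_o2 = 44.5 - 19.444 = 25.056 cm.
Applying the thin-lens equation again with f_2 = 24.5 cm and d_o2 = 25.056 cm gives d_i2 = 1104.950 cm.

1100 cm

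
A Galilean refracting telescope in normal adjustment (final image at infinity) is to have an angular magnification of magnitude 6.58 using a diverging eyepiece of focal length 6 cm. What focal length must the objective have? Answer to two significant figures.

|M| = f_obj/|f_eye|, so f_obj = |M| x |f_eye| = 6.58 x 6 = 39.480 cm.

39 cm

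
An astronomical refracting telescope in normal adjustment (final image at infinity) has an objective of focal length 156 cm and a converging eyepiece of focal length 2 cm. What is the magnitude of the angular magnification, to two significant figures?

78

|M| = f_obj/|f_eye| = 156/2 = 78.000.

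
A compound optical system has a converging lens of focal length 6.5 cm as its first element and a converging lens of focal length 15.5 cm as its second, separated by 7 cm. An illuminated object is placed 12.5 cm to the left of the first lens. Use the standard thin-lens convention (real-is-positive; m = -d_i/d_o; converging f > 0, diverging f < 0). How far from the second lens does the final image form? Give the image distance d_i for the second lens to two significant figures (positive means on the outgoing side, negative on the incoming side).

First lens: d_i1 = 1/(1/6.5 - 1/12.5) = 13.542 cm.
This image would form 13.542 cm past lens 1, i.e. 6.542 cm beyond lens 2, so it is a virtual object for lens 2: d_o2 = 7 - 13.542 = -6.542 cm.
Second lens: d_i2 = 1/(1/15.5 - 1/(-6.542)) = 4.600 cm.

4.6 cm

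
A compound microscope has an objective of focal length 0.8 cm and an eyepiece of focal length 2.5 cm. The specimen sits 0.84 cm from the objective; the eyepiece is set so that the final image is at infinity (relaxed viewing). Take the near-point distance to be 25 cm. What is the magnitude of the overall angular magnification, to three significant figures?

200

Objective: 1/d_i = 1/f_obj - 1/d_o = 1/0.8 - 1/0.84 = 0.05952 cm^-1, so d_i = 16.800 cm.
m_obj = -d_i/d_o = -16.800/0.84 = -20.000.
Eyepiece angular magnification (image at infinity): M_eye = D/f_e = 25/2.5 = 10.000.
Overall M = m_obj x M_eye = (-20.000)(10.000) = -200.00.
|M| = 200.00.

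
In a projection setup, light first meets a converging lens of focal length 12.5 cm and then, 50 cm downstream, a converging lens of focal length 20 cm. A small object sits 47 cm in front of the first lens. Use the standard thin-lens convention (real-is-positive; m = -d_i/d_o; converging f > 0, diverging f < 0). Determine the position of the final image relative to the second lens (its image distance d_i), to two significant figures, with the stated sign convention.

51 cm

Applying the thin-lens equation to the first lens, 1/12.5 = 1/47 + 1/d_i1, which gives d_i1 = 17.029 cm.
The intermediate image is 17.029 cm to the right of lens 1, so d_o2 = L - d_i1 = 50 - 17.029 = 32.971 cm.
Applying the thin-lens equation again with f_2 = 20 cm and d_o2 = 32.971 cm gives d_i2 = 50.838 cm.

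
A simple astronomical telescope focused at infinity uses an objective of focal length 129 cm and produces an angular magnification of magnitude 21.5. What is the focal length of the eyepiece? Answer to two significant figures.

6.0 cm

|M| = f_obj/f_eye, so f_eye = f_obj/|M| = 129/21.5 = 6.000 cm.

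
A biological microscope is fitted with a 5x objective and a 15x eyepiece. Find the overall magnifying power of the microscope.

The overall magnification of a compound microscope is the product of the objective and eyepiece magnifications:
M = M_obj x M_eye = 5 x 15 = 75.

75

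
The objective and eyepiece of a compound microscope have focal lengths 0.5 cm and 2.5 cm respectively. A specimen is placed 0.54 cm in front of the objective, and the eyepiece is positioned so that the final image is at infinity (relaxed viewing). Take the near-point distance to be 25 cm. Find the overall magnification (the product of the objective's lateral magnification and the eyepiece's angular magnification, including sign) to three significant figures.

-125

Objective: 1/d_i = 1/f_obj - 1/d_o = 1/0.5 - 1/0.54 = 0.14815 cm^-1, so d_i = 6.750 cm.
m_obj = -d_i/d_o = -6.750/0.54 = -12.500.
Eyepiece angular magnification (image at infinity): M_eye = D/f_e = 25/2.5 = 10.000.
Overall M = m_obj x M_eye = (-12.500)(10.000) = -125.00.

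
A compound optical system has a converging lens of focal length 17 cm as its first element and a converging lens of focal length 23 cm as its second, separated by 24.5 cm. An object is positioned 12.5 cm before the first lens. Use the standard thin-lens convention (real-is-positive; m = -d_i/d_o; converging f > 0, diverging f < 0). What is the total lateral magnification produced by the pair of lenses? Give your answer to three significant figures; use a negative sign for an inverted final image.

Applying the thin-lens equation to the first lens, 1/17 = 1/12.5 + 1/d_i1, which gives d_i1 = -47.222 cm.
Its lateral magnification is m_1 = -d_i1/d_o1 = -(-47.222)/12.5 = 3.7778.
With d_i1 < 0 the first image is virtual and lies on the object side; the object distance for lens 2 is d_o2 = 24.5 - (-47.222) = 71.722 cm.
Applying the thin-lens equation again with f_2 = 23 cm and d_o2 = 71.722 cm gives d_i2 = 33.857 cm.
m_2 = -(33.857)/(71.722) = -0.4721.
Total m = m_1 x m_2 = (3.7778)(-0.4721) = -1.7834.

-1.78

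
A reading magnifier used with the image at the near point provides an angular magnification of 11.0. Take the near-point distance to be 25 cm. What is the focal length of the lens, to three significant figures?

For the image at the near point, M = 1 + D/f.
f = D/(M - 1) = 25/(11.0 - 1) = 2.500 cm.

2.50 cm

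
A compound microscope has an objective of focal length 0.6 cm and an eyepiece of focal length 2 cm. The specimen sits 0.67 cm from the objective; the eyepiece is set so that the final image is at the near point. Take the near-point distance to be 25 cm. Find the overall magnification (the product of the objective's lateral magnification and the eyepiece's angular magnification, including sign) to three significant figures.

-116

Objective: 1/d_i = 1/f_obj - 1/d_o = 1/0.6 - 1/0.67 = 0.17413 cm^-1, so d_i = 5.743 cm.
m_obj = -d_i/d_o = -5.743/0.67 = -8.571.
Eyepiece angular magnification (image at near point): M_eye = 1 + D/f_e = 1 + 25/2 = 13.500.
Overall M = m_obj x M_eye = (-8.571)(13.500) = -115.71.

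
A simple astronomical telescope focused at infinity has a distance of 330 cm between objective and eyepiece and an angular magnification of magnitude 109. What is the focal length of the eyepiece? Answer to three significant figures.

3.00 cm

In normal adjustment the tube length equals f_obj + f_eye and |M| = f_obj/f_eye.
So f_obj = 109 f_eye and 109 f_eye + f_eye = 330 cm, giving f_eye = 330/110 = 3.000 cm and f_obj = 327.000 cm.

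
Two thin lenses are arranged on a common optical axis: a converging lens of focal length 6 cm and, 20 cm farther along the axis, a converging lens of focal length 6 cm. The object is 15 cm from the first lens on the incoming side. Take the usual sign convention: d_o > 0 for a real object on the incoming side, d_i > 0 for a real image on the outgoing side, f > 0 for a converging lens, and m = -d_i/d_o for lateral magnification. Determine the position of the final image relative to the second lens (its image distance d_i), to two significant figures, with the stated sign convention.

15 cm

Applying the thin-lens equation to the first lens, 1/6 = 1/15 + 1/d_i1, which gives d_i1 = 10.000 cm.
Object distance for lens 2: d_o2 = 20 - 10.000 = 10.000 cm.
Applying the thin-lens equation again with f_2 = 6 cm and d_o2 = 10.000 cm gives d_i2 = 15.000 cm.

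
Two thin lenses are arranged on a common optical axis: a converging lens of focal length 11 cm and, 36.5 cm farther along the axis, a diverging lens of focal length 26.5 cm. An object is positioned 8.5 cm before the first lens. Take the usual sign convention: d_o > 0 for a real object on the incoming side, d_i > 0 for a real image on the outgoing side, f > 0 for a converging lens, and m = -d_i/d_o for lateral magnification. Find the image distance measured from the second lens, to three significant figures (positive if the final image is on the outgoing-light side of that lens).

-19.5 cm

Applying the thin-lens equation to the first lens, 1/11 = 1/8.5 + 1/d_i1, which gives d_i1 = -37.400 cm.
The intermediate image is virtual, 37.400 cm to the left of lens 1, so d_o2 = L - d_i1 = 36.5 - (-37.400) = 73.900 cm.
Applying the thin-lens equation again with f_2 = -26.5 cm and d_o2 = 73.900 cm gives d_i2 = -19.505 cm.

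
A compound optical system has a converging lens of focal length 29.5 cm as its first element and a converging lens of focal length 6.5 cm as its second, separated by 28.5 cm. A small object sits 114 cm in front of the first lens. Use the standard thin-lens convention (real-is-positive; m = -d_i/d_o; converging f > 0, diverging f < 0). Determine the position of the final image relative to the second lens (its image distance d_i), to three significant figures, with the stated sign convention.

Lens 1: 1/d_i1 = 1/f_1 - 1/d_o1 = 1/29.5 - 1/114 = 0.02513 cm^-1, so d_i1 = 39.799 cm.
Since 39.799 cm > 28.5 cm, the first image lies past the second lens and serves as a virtual object: d_o2 = L - d_i1 = -11.299 cm.
Lens 2: 1/d_i2 = 1/f_2 - 1/d_o2 = 1/6.5 - 1/(-11.299) = 0.24235 cm^-1, so d_i2 = 4.126 cm.

4.13 cm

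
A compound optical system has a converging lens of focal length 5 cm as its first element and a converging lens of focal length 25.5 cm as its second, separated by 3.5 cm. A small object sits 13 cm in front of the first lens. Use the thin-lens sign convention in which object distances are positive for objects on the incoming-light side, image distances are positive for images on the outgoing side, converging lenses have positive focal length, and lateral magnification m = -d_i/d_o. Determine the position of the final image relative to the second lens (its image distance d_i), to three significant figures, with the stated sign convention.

3.91 cm

Lens 1: 1/d_i1 = 1/f_1 - 1/d_o1 = 1/5 - 1/13 = 0.12308 cm^-1, so d_i1 = 8.125 cm.
This image would form 8.125 cm past lens 1, i.e. 4.625 cm beyond lens 2, so it is a virtual object for lens 2: d_o2 = 3.5 - 8.125 = -4.625 cm.
Lens 2: 1/d_i2 = 1/f_2 - 1/d_o2 = 1/25.5 - 1/(-4.625) = 0.25543 cm^-1, so d_i2 = 3.915 cm.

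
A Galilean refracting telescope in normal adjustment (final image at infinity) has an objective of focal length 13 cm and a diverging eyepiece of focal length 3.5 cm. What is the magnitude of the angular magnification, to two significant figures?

|M| = f_obj/|f_eye| = 13/3.5 = 3.714.

3.7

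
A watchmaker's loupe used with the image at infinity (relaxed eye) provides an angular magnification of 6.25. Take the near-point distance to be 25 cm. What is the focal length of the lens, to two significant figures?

For the image at infinity, M = D/f.
f = D/M = 25/6.25 = 4.000 cm.

4.0 cm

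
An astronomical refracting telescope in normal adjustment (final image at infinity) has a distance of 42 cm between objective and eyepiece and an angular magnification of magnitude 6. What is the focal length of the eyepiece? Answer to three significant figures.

In normal adjustment the tube length equals f_obj + f_eye and |M| = f_obj/f_eye.
So f_obj = 6 f_eye and 6 f_eye + f_eye = 42 cm, giving f_eye = 42/7 = 6.000 cm and f_obj = 36.000 cm.

6.00 cm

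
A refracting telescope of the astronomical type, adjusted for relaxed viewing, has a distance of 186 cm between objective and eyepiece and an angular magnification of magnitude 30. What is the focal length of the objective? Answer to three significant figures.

In normal adjustment the tube length equals f_obj + f_eye and |M| = f_obj/f_eye.
So f_obj = 30 f_eye and 30 f_eye + f_eye = 186 cm, giving f_eye = 186/31 = 6.000 cm and f_obj = 180.000 cm.

180 cm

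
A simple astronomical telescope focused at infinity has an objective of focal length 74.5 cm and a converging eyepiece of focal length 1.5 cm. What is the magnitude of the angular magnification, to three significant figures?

49.7

|M| = f_obj/|f_eye| = 74.5/1.5 = 49.667.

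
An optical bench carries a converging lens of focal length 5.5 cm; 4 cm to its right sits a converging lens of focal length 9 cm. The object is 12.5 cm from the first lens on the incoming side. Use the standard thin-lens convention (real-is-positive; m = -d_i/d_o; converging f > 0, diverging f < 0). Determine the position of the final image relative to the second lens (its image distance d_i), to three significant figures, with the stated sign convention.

Applying the thin-lens equation to the first lens, 1/5.5 = 1/12.5 + 1/d_i1, which gives d_i1 = 9.821 cm.
Since 9.821 cm > 4 cm, the first image lies past the second lens and serves as a virtual object: d_o2 = L - d_i1 = -5.821 cm.
Applying the thin-lens equation again with f_2 = 9 cm and d_o2 = -5.821 cm gives d_i2 = 3.535 cm.

3.53 cm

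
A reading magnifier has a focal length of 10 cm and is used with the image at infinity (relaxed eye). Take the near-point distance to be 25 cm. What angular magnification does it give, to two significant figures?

2.5

M = D/f = 25/10 = 2.500.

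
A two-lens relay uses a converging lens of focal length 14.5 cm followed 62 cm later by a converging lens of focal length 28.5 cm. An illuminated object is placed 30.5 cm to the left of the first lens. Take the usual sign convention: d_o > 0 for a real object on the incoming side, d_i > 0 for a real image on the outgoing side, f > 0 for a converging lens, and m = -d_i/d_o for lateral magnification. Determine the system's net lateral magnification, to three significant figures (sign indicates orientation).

Applying the thin-lens equation to the first lens, 1/14.5 = 1/30.5 + 1/d_i1, which gives d_i1 = 27.641 cm.
Its lateral magnification is m_1 = -d_i1/d_o1 = -(27.641)/30.5 = -0.9063.
Object distance for lens 2: d_o2 = 62 - 27.641 = 34.359 cm.
Applying the thin-lens equation again with f_2 = 28.5 cm and d_o2 = 34.359 cm gives d_i2 = 167.124 cm.
m_2 = -(167.124)/(34.359) = -4.8640.
Overall magnification: m = m_1 m_2 = 4.4080.

4.41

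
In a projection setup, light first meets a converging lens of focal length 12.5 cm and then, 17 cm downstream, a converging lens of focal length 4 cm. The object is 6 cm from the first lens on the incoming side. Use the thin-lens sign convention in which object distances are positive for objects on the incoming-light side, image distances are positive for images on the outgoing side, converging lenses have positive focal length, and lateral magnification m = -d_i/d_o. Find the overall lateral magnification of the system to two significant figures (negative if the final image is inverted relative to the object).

Applying the thin-lens equation to the first lens, 1/12.5 = 1/6 + 1/d_i1, which gives d_i1 = -11.538 cm.
Its lateral magnification is m_1 = -d_i1/d_o1 = -(-11.538)/6 = 1.9231.
The intermediate image is virtual, 11.538 cm to the left of lens 1, so d_o2 = L - d_i1 = 17 - (-11.538) = 28.538 cm.
Applying the thin-lens equation again with f_2 = 4 cm and d_o2 = 28.538 cm gives d_i2 = 4.652 cm.
m_2 = -(4.652)/(28.538) = -0.1630.
Overall magnification: m = m_1 m_2 = -0.3135.

-0.31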